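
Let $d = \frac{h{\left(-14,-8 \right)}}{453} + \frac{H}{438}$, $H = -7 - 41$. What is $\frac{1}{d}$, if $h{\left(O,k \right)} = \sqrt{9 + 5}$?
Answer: $- \frac{59921028}{6529385} - \frac{2414037 \sqrt{14}}{13058770} \approx -9.8688$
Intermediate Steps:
$h{\left(O,k \right)} = \sqrt{14}$
$H = -48$
$d = - \frac{8}{73} + \frac{\sqrt{14}}{453}$ ($d = \frac{\sqrt{14}}{453} - \frac{48}{438} = \sqrt{14} \cdot \frac{1}{453} - \frac{8}{73} = \frac{\sqrt{14}}{453} - \frac{8}{73} = - \frac{8}{73} + \frac{\sqrt{14}}{453} \approx -0.10133$)
$\frac{1}{d} = \frac{1}{- \frac{8}{73} + \frac{\sqrt{14}}{453}}$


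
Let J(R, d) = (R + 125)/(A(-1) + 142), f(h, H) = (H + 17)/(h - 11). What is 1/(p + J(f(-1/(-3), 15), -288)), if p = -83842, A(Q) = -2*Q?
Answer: -72/6036563 ≈ -1.1927e-5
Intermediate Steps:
f(h, H) = (17 + H)/(-11 + h)
J(R, d) = 125/144 + R/144 (J(R, d) = (R + 125)/(-2*(-1) + 142) = (125 + R)/(2 + 142) = (125 + R)/144 = (125 + R)*(1/144) = 125/144 + R/144)
1/(p + J(f(-1/(-3), 15), -288)) = 1/(-83842 + (125/144 + ((17 + 15)/(-11 - 1/(-3)))/144)) = 1/(-83842 + (125/144 + (32/(-11 - 1*(-1/3)))/144)) = 1/(-83842 + (125/144 + (32/(-11 + 1/3))/144)) = 1/(-83842 + (125/144 + (32/(-32/3))/144)) = 1/(-83842 + (125/144 + (-3/32*32)/144)) = 1/(-83842 + (125/144 + (1/144)*(-3))) = 1/(-83842 + (125/144 - 1/48)) = 1/(-83842 + 61/72) = 1/(-6036563/72) = -72/6036563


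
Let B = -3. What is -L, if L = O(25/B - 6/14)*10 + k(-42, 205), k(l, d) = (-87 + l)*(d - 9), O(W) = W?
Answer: 532804/21 ≈ 25372.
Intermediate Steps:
k(l, d) = (-87 + l)*(-9 + d)
L = -532804/21 (L = (25/(-3) - 6/14)*10 + (783 - 87*205 - 9*(-42) + 205*(-42)) = (25*(-⅓) - 6*1/14)*10 + (783 - 17835 + 378 - 8610) = (-25/3 - 3/7)*10 - 25284 = -184/21*10 - 25284 = -1840/21 - 25284 = -532804/21 ≈ -25372.)
-L = -1*(-532804/21) = 532804/21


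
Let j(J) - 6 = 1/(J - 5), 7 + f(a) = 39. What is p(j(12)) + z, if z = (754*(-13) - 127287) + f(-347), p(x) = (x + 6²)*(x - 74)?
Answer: -6855918/49 ≈ -1.3992e+5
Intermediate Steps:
f(a) = 32 (f(a) = -7 + 39 = 32)
j(J) = 6 + 1/(-5 + J) (j(J) = 6 + 1/(J - 5) = 6 + 1/(-5 + J))
p(x) = (-74 + x)*(36 + x) (p(x) = (x + 36)*(-74 + x) = (36 + x)*(-74 + x) = (-74 + x)*(36 + x))
z = -137057 (z = (754*(-13) - 127287) + 32 = (-9802 - 127287) + 32 = -137089 + 32 = -137057)
p(j(12)) + z = (-2664 + ((-29 + 6*12)/(-5 + 12))² - 38*(-29 + 6*12)/(-5 + 12)) - 137057 = (-2664 + ((-29 + 72)/7)² - 38*(-29 + 72)/7) - 137057 = (-2664 + ((⅐)*43)² - 38*43/7) - 137057 = (-2664 + (43/7)² - 38*43/7) - 137057 = (-2664 + 1849/49 - 1634/7) - 137057 = -140125/49 - 137057 = -6855918/49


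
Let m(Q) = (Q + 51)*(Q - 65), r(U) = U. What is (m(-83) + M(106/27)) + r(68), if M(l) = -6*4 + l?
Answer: 129166/27 ≈ 4783.9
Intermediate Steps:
M(l) = -24 + l
m(Q) = (-65 + Q)*(51 + Q) (m(Q) = (51 + Q)*(-65 + Q) = (-65 + Q)*(51 + Q))
(m(-83) + M(106/27)) + r(68) = ((-3315 + (-83)² - 14*(-83)) + (-24 + 106/27)) + 68 = ((-3315 + 6889 + 1162) + (-24 + 106*(1/27))) + 68 = (4736 + (-24 + 106/27)) + 68 = (4736 - 542/27) + 68 = 127330/27 + 68 = 129166/27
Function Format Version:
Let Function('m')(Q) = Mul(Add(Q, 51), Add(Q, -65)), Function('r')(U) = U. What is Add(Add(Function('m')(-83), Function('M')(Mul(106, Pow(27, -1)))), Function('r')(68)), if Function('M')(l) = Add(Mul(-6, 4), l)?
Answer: Rational(129166, 27) ≈ 4783.9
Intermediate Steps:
Function('M')(l) = Add(-24, l)
Function('m')(Q) = Mul(Add(-65, Q), Add(51, Q)) (Function('m')(Q) = Mul(Add(51, Q), Add(-65, Q)) = Mul(Add(-65, Q), Add(51, Q)))
Add(Add(Function('m')(-83), Function('M')(Mul(106, Pow(27, -1)))), Function('r')(68)) = Add(Add(Add(-3315, Pow(-83, 2), Mul(-14, -83)), Add(-24, Mul(106, Pow(27, -1)))), 68) = Add(Add(Add(-3315, 6889, 1162), Add(-24, Mul(106, Rational(1, 27)))), 68) = Add(Add(4736, Add(-24, Rational(106, 27))), 68) = Add(Add(4736, Rational(-542, 27)), 68) = Add(Rational(127330, 27), 68) = Rational(129166, 27)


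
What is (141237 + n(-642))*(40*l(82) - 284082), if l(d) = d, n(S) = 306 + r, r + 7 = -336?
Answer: -39649242400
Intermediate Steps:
r = -343 (r = -7 - 336 = -343)
n(S) = -37 (n(S) = 306 - 343 = -37)
(141237 + n(-642))*(40*l(82) - 284082) = (141237 - 37)*(40*82 - 284082) = 141200*(3280 - 284082) = 141200*(-280802) = -39649242400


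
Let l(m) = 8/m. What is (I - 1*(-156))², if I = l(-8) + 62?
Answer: 47089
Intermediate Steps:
I = 61 (I = 8/(-8) + 62 = 8*(-⅛) + 62 = -1 + 62 = 61)
(I - 1*(-156))² = (61 - 1*(-156))² = (61 + 156)² = 217² = 47089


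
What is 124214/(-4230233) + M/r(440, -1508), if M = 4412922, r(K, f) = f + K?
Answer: -3111303488563/752981474 ≈ -4132.0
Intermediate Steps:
r(K, f) = K + f
124214/(-4230233) + M/r(440, -1508) = 124214/(-4230233) + 4412922/(440 - 1508) = 124214*(-1/4230233) + 4412922/(-1068) = -124214/4230233 + 4412922*(-1/1068) = -124214/4230233 - 735487/178 = -3111303488563/752981474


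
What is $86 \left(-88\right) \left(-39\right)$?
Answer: $295152$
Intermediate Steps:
$86 \left(-88\right) \left(-39\right) = \left(-7568\right) \left(-39\right) = 295152$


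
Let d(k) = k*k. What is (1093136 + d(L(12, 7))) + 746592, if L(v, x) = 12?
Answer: 1839872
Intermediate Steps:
d(k) = k²
(1093136 + d(L(12, 7))) + 746592 = (1093136 + 12²) + 746592 = (1093136 + 144) + 746592 = 1093280 + 746592 = 1839872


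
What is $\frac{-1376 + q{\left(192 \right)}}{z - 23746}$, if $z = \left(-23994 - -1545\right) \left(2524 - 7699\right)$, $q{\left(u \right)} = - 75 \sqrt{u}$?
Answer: $- \frac{1376}{116149829} - \frac{600 \sqrt{3}}{116149829} \approx -2.0794 \cdot 10^{-5}$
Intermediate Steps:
$z = 116173575$ ($z = \left(-23994 + \left(-48 + 1593\right)\right) \left(-5175\right) = \left(-23994 + 1545\right) \left(-5175\right) = \left(-22449\right) \left(-5175\right) = 116173575$)
$\frac{-1376 + q{\left(192 \right)}}{z - 23746} = \frac{-1376 - 75 \sqrt{192}}{116173575 - 23746} = \frac{-1376 - 75 \cdot 8 \sqrt{3}}{116149829} = \left(-1376 - 600 \sqrt{3}\right) \frac{1}{116149829} = - \frac{1376}{116149829} - \frac{600 \sqrt{3}}{116149829}$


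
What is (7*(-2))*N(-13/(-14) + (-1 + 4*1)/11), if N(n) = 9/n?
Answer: -19404/185 ≈ -104.89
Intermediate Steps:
(7*(-2))*N(-13/(-14) + (-1 + 4*1)/11) = (7*(-2))*(9/(-13/(-14) + (-1 + 4*1)/11)) = -126/(-13*(-1/14) + (-1 + 4)*(1/11)) = -126/(13/14 + 3*(1/11)) = -126/(13/14 + 3/11) = -126/185/154 = -126*154/185 = -14*1386/185 = -19404/185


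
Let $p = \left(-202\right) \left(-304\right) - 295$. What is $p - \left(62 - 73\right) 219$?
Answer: $63522$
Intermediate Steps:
$p = 61113$ ($p = 61408 - 295 = 61113$)
$p - \left(62 - 73\right) 219 = 61113 - \left(62 - 73\right) 219 = 61113 - \left(-11\right) 219 = 61113 - -2409 = 61113 + 2409 = 63522$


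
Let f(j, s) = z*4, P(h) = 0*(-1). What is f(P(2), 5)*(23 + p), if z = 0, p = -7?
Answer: 0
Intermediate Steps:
P(h) = 0
f(j, s) = 0 (f(j, s) = 0*4 = 0)
f(P(2), 5)*(23 + p) = 0*(23 - 7) = 0*16 = 0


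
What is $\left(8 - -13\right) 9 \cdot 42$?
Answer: $7938$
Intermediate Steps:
$\left(8 - -13\right) 9 \cdot 42 = \left(8 + 13\right) 9 \cdot 42 = 21 \cdot 9 \cdot 42 = 189 \cdot 42 = 7938$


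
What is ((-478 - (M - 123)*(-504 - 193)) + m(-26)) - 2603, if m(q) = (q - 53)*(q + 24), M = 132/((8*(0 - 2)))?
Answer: -377617/4 ≈ -94404.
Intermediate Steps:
M = -33/4 (M = 132/((8*(-2))) = 132/(-16) = 132*(-1/16) = -33/4 ≈ -8.2500)
m(q) = (-53 + q)*(24 + q)
((-478 - (M - 123)*(-504 - 193)) + m(-26)) - 2603 = ((-478 - (-33/4 - 123)*(-504 - 193)) + (-1272 + (-26)**2 - 29*(-26))) - 2603 = ((-478 - (-525)*(-697)/4) + (-1272 + 676 + 754)) - 2603 = ((-478 - 1*365925/4) + 158) - 2603 = ((-478 - 365925/4) + 158) - 2603 = (-367837/4 + 158) - 2603 = -367205/4 - 2603 = -377617/4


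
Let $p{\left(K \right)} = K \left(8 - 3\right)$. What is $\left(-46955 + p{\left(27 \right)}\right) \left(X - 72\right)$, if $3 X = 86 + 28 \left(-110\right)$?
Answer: $50097400$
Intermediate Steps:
$p{\left(K \right)} = 5 K$ ($p{\left(K \right)} = K 5 = 5 K$)
$X = -998$ ($X = \frac{86 + 28 \left(-110\right)}{3} = \frac{86 - 3080}{3} = \frac{1}{3} \left(-2994\right) = -998$)
$\left(-46955 + p{\left(27 \right)}\right) \left(X - 72\right) = \left(-46955 + 5 \cdot 27\right) \left(-998 - 72\right) = \left(-46955 + 135\right) \left(-1070\right) = \left(-46820\right) \left(-1070\right) = 50097400$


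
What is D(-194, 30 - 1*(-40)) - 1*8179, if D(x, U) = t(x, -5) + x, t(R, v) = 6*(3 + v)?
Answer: -8385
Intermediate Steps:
t(R, v) = 18 + 6*v
D(x, U) = -12 + x (D(x, U) = (18 + 6*(-5)) + x = (18 - 30) + x = -12 + x)
D(-194, 30 - 1*(-40)) - 1*8179 = (-12 - 194) - 1*8179 = -206 - 8179 = -8385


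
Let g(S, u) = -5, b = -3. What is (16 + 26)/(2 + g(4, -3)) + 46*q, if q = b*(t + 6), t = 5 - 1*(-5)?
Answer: -2222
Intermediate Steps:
t = 10 (t = 5 + 5 = 10)
q = -48 (q = -3*(10 + 6) = -3*16 = -48)
(16 + 26)/(2 + g(4, -3)) + 46*q = (16 + 26)/(2 - 5) + 46*(-48) = 42/(-3) - 2208 = 42*(-⅓) - 2208 = -14 - 2208 = -2222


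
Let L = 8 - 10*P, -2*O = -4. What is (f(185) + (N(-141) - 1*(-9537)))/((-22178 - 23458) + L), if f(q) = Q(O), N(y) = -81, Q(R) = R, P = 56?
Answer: -4729/23094 ≈ -0.20477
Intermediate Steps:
O = 2 (O = -½*(-4) = 2)
L = -552 (L = 8 - 10*56 = 8 - 560 = -552)
f(q) = 2
(f(185) + (N(-141) - 1*(-9537)))/((-22178 - 23458) + L) = (2 + (-81 - 1*(-9537)))/((-22178 - 23458) - 552) = (2 + (-81 + 9537))/(-45636 - 552) = (2 + 9456)/(-46188) = 9458*(-1/46188) = -4729/23094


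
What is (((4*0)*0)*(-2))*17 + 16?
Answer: 16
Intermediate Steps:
(((4*0)*0)*(-2))*17 + 16 = ((0*0)*(-2))*17 + 16 = (0*(-2))*17 + 16 = 0*17 + 16 = 0 + 16 = 16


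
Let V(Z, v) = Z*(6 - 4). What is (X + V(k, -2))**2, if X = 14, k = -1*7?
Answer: 0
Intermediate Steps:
k = -7
V(Z, v) = 2*Z (V(Z, v) = Z*2 = 2*Z)
(X + V(k, -2))**2 = (14 + 2*(-7))**2 = (14 - 14)**2 = 0**2 = 0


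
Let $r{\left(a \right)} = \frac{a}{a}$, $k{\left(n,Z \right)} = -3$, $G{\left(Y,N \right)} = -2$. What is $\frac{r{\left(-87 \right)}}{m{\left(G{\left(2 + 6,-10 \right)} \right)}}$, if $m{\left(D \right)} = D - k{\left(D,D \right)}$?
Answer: $1$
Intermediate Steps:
$m{\left(D \right)} = 3 + D$ ($m{\left(D \right)} = D - -3 = D + 3 = 3 + D$)
$r{\left(a \right)} = 1$
$\frac{r{\left(-87 \right)}}{m{\left(G{\left(2 + 6,-10 \right)} \right)}} = 1 \frac{1}{3 - 2} = 1 \cdot 1^{-1} = 1 \cdot 1 = 1$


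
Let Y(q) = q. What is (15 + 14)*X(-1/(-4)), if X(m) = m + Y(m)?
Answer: 29/2 ≈ 14.500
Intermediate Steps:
X(m) = 2*m (X(m) = m + m = 2*m)
(15 + 14)*X(-1/(-4)) = (15 + 14)*(2*(-1/(-4))) = 29*(2*(-1*(-¼))) = 29*(2*(¼)) = 29*(½) = 29/2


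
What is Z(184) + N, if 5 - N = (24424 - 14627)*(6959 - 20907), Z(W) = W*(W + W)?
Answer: 136716273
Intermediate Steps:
Z(W) = 2*W**2 (Z(W) = W*(2*W) = 2*W**2)
N = 136648561 (N = 5 - (24424 - 14627)*(6959 - 20907) = 5 - 9797*(-13948) = 5 - 1*(-136648556) = 5 + 136648556 = 136648561)
Z(184) + N = 2*184**2 + 136648561 = 2*33856 + 136648561 = 67712 + 136648561 = 136716273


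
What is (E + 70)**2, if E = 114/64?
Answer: 5276209/1024 ≈ 5152.5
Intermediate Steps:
E = 57/32 (E = 114*(1/64) = 57/32 ≈ 1.7813)
(E + 70)**2 = (57/32 + 70)**2 = (2297/32)**2 = 5276209/1024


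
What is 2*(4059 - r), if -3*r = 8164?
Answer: 40682/3 ≈ 13561.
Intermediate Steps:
r = -8164/3 (r = -⅓*8164 = -8164/3 ≈ -2721.3)
2*(4059 - r) = 2*(4059 - 1*(-8164/3)) = 2*(4059 + 8164/3) = 2*(20341/3) = 40682/3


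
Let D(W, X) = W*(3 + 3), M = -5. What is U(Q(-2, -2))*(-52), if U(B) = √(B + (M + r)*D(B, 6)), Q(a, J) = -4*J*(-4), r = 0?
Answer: -208*√58 ≈ -1584.1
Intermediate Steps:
Q(a, J) = 16*J
D(W, X) = 6*W (D(W, X) = W*6 = 6*W)
U(B) = √29*√(-B) (U(B) = √(B + (-5 + 0)*(6*B)) = √(B - 30*B) = √(-29*B) = √29*√(-B))
U(Q(-2, -2))*(-52) = (√29*√(-16*(-2)))*(-52) = (√29*√(-1*(-32)))*(-52) = (√29*√32)*(-52) = (√29*(4*√2))*(-52) = (4*√58)*(-52) = -208*√58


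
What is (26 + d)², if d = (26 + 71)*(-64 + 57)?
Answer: 426409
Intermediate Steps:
d = -679 (d = 97*(-7) = -679)
(26 + d)² = (26 - 679)² = (-653)² = 426409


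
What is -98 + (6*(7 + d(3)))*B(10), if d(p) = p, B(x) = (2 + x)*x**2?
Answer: 71902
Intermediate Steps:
B(x) = x**2*(2 + x)
-98 + (6*(7 + d(3)))*B(10) = -98 + (6*(7 + 3))*(10**2*(2 + 10)) = -98 + (6*10)*(100*12) = -98 + 60*1200 = -98 + 72000 = 71902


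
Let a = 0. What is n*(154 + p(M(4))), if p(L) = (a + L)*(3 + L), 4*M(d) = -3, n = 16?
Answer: 2437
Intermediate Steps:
M(d) = -¾ (M(d) = (¼)*(-3) = -¾)
p(L) = L*(3 + L) (p(L) = (0 + L)*(3 + L) = L*(3 + L))
n*(154 + p(M(4))) = 16*(154 - 3*(3 - ¾)/4) = 16*(154 - ¾*9/4) = 16*(154 - 27/16) = 16*(2437/16) = 2437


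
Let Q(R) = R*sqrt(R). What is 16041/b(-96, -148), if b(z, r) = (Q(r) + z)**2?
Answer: 16041/(64*(12 + 37*I*sqrt(37))**2) ≈ -0.0049062 - 0.00052467*I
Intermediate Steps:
Q(R) = R**(3/2)
b(z, r) = (z + r**(3/2))**2 (b(z, r) = (r**(3/2) + z)**2 = (z + r**(3/2))**2)
16041/b(-96, -148) = 16041/((-96 + (-148)**(3/2))**2) = 16041/((-96 - 296*I*sqrt(37))**2) = 16041/(-96 - 296*I*sqrt(37))**2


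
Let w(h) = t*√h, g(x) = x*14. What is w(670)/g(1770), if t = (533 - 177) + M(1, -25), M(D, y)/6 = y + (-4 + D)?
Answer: 47*√670/6195 ≈ 0.19638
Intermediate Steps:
g(x) = 14*x
M(D, y) = -24 + 6*D + 6*y (M(D, y) = 6*(y + (-4 + D)) = 6*(-4 + D + y) = -24 + 6*D + 6*y)
t = 188 (t = (533 - 177) + (-24 + 6*1 + 6*(-25)) = 356 + (-24 + 6 - 150) = 356 - 168 = 188)
w(h) = 188*√h
w(670)/g(1770) = (188*√670)/((14*1770)) = (188*√670)/24780 = (188*√670)*(1/24780) = 47*√670/6195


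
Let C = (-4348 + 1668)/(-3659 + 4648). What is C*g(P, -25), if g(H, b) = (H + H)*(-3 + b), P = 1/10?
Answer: 15008/989 ≈ 15.175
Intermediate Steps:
P = 1/10 ≈ 0.10000
g(H, b) = 2*H*(-3 + b) (g(H, b) = (2*H)*(-3 + b) = 2*H*(-3 + b))
C = -2680/989 ≈ -2.7098
C*g(P, -25) = -5360*(-3 - 25)/(989*10) = -5360*(-28)/(989*10) = -2680/989*(-28/5) = 15008/989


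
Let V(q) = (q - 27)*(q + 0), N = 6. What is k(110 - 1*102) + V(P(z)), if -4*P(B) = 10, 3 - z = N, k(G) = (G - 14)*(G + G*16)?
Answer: -2969/4 ≈ -742.25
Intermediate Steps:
k(G) = 17*G*(-14 + G) (k(G) = (-14 + G)*(G + 16*G) = (-14 + G)*(17*G) = 17*G*(-14 + G))
z = -3 (z = 3 - 1*6 = 3 - 6 = -3)
P(B) = -5/2 (P(B) = -¼*10 = -5/2)
V(q) = q*(-27 + q) (V(q) = (-27 + q)*q = q*(-27 + q))
k(110 - 1*102) + V(P(z)) = 17*(110 - 1*102)*(-14 + (110 - 1*102)) - 5*(-27 - 5/2)/2 = 17*(110 - 102)*(-14 + (110 - 102)) - 5/2*(-59/2) = 17*8*(-14 + 8) + 295/4 = 17*8*(-6) + 295/4 = -816 + 295/4 = -2969/4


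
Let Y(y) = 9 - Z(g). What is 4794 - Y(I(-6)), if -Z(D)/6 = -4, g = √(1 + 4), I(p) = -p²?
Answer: 4809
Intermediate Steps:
g = √5 ≈ 2.2361
Z(D) = 24 (Z(D) = -6*(-4) = 24)
Y(y) = -15 (Y(y) = 9 - 1*24 = 9 - 24 = -15)
4794 - Y(I(-6)) = 4794 - 1*(-15) = 4794 + 15 = 4809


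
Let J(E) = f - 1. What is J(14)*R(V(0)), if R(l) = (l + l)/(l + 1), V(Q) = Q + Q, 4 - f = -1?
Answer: 0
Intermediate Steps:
f = 5 (f = 4 - 1*(-1) = 4 + 1 = 5)
V(Q) = 2*Q
J(E) = 4 (J(E) = 5 - 1 = 4)
R(l) = 2*l/(1 + l) (R(l) = (2*l)/(1 + l) = 2*l/(1 + l))
J(14)*R(V(0)) = 4*(2*(2*0)/(1 + 2*0)) = 4*(2*0/(1 + 0)) = 4*(2*0/1) = 4*(2*0*1) = 4*0 = 0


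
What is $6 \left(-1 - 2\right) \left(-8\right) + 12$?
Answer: $156$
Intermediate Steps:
$6 \left(-1 - 2\right) \left(-8\right) + 12 = 6 \left(-3\right) \left(-8\right) + 12 = \left(-18\right) \left(-8\right) + 12 = 144 + 12 = 156$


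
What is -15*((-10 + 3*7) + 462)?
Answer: -7095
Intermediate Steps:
-15*((-10 + 3*7) + 462) = -15*((-10 + 21) + 462) = -15*(11 + 462) = -15*473 = -7095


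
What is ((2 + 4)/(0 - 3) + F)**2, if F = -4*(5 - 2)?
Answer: 196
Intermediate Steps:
F = -12 (F = -4*3 = -12)
((2 + 4)/(0 - 3) + F)**2 = ((2 + 4)/(0 - 3) - 12)**2 = (6/(-3) - 12)**2 = (6*(-1/3) - 12)**2 = (-2 - 12)**2 = (-14)**2 = 196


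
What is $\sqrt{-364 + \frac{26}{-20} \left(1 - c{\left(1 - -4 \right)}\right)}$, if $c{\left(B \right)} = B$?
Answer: $\frac{i \sqrt{8970}}{5} \approx 18.942 i$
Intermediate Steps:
$\sqrt{-364 + \frac{26}{-20} \left(1 - c{\left(1 - -4 \right)}\right)} = \sqrt{-364 + \frac{26}{-20} \left(1 - \left(1 - -4\right)\right)} = \sqrt{-364 + 26 \left(- \frac{1}{20}\right) \left(1 - \left(1 + 4\right)\right)} = \sqrt{-364 - \frac{13 \left(1 - 5\right)}{10}} = \sqrt{-364 - - \frac{26}{5}} = \sqrt{-364 + \frac{26}{5}} = \sqrt{- \frac{1794}{5}} = \frac{i \sqrt{8970}}{5}$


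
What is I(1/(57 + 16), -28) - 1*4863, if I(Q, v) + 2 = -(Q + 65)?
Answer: -359891/73 ≈ -4930.0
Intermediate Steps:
I(Q, v) = -67 - Q (I(Q, v) = -2 - (Q + 65) = -2 - (65 + Q) = -2 + (-65 - Q) = -67 - Q)
I(1/(57 + 16), -28) - 1*4863 = (-67 - 1/(57 + 16)) - 1*4863 = (-67 - 1/73) - 4863 = -4892/73 - 4863 = -359891/73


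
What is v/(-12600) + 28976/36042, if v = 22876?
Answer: -2734519/2703150 ≈ -1.0116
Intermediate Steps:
v/(-12600) + 28976/36042 = 22876/(-12600) + 28976/36042 = 22876*(-1/12600) + 28976*(1/36042) = -817/450 + 14488/18021 = -2734519/2703150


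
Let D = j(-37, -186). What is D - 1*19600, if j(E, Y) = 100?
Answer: -19500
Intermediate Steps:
D = 100
D - 1*19600 = 100 - 1*19600 = 100 - 19600 = -19500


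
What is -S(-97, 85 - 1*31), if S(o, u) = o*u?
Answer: 5238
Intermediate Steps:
-S(-97, 85 - 1*31) = -(-97)*(85 - 1*31) = -(-97)*(85 - 31) = -(-97)*54 = -1*(-5238) = 5238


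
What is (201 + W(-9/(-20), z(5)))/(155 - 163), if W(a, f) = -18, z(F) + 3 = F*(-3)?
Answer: -183/8 ≈ -22.875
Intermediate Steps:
z(F) = -3 - 3*F (z(F) = -3 + F*(-3) = -3 - 3*F)
(201 + W(-9/(-20), z(5)))/(155 - 163) = (201 - 18)/(155 - 163) = 183/(-8) = 183*(-⅛) = -183/8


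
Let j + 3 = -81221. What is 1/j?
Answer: -1/81224 ≈ -1.2312e-5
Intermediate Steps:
j = -81224 (j = -3 - 81221 = -81224)
1/j = 1/(-81224) = -1/81224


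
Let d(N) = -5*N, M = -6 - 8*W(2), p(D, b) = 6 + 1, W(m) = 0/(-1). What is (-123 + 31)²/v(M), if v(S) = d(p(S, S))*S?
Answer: 4232/105 ≈ 40.305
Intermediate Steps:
W(m) = 0 (W(m) = 0*(-1) = 0)
p(D, b) = 7
M = -6 (M = -6 - 8*0 = -6 + 0 = -6)
v(S) = -35*S (v(S) = (-5*7)*S = -35*S)
(-123 + 31)²/v(M) = (-123 + 31)²/((-35*(-6))) = (-92)²/210 = 8464*(1/210) = 4232/105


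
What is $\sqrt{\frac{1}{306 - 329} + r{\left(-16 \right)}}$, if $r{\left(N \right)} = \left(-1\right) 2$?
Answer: $\frac{i \sqrt{1081}}{23} \approx 1.4295 i$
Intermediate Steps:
$r{\left(N \right)} = -2$
$\sqrt{\frac{1}{306 - 329} + r{\left(-16 \right)}} = \sqrt{\frac{1}{306 - 329} - 2} = \sqrt{\frac{1}{-23} - 2} = \sqrt{- \frac{1}{23} - 2} = \sqrt{- \frac{47}{23}} = \frac{i \sqrt{1081}}{23}$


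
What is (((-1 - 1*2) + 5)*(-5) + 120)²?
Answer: 12100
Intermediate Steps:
(((-1 - 1*2) + 5)*(-5) + 120)² = (((-1 - 2) + 5)*(-5) + 120)² = ((-3 + 5)*(-5) + 120)² = (2*(-5) + 120)² = (-10 + 120)² = 110² = 12100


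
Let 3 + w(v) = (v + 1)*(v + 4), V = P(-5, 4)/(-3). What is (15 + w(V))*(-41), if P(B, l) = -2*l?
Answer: -13448/9 ≈ -1494.2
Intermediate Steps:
V = 8/3 (V = -2*4/(-3) = -8*(-⅓) = 8/3 ≈ 2.6667)
w(v) = -3 + (1 + v)*(4 + v) (w(v) = -3 + (v + 1)*(v + 4) = -3 + (1 + v)*(4 + v))
(15 + w(V))*(-41) = (15 + (1 + (8/3)² + 5*(8/3)))*(-41) = (15 + (1 + 64/9 + 40/3))*(-41) = (15 + 193/9)*(-41) = (328/9)*(-41) = -13448/9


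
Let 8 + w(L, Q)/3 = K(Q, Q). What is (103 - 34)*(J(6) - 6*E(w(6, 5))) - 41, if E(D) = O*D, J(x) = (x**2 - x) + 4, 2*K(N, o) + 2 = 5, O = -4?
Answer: -29987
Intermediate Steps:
K(N, o) = 3/2 (K(N, o) = -1 + (1/2)*5 = -1 + 5/2 = 3/2)
w(L, Q) = -39/2 (w(L, Q) = -24 + 3*(3/2) = -24 + 9/2 = -39/2)
J(x) = 4 + x**2 - x
E(D) = -4*D
(103 - 34)*(J(6) - 6*E(w(6, 5))) - 41 = (103 - 34)*((4 + 6**2 - 1*6) - (-24)*(-39)/2) - 41 = 69*((4 + 36 - 6) - 6*78) - 41 = 69*(34 - 468) - 41 = 69*(-434) - 41 = -29946 - 41 = -29987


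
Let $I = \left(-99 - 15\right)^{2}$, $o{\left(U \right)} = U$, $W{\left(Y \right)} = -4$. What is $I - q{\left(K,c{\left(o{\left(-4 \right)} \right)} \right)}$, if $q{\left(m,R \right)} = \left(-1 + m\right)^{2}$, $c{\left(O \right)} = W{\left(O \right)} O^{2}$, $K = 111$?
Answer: $896$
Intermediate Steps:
$c{\left(O \right)} = - 4 O^{2}$
$I = 12996$ ($I = \left(-114\right)^{2} = 12996$)
$I - q{\left(K,c{\left(o{\left(-4 \right)} \right)} \right)} = 12996 - \left(-1 + 111\right)^{2} = 12996 - 110^{2} = 12996 - 12100 = 896$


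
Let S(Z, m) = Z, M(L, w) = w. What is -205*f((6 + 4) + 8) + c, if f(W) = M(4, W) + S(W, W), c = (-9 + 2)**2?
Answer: -7331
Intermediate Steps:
c = 49 (c = (-7)**2 = 49)
f(W) = 2*W (f(W) = W + W = 2*W)
-205*f((6 + 4) + 8) + c = -410*((6 + 4) + 8) + 49 = -410*(10 + 8) + 49 = -410*18 + 49 = -205*36 + 49 = -7380 + 49 = -7331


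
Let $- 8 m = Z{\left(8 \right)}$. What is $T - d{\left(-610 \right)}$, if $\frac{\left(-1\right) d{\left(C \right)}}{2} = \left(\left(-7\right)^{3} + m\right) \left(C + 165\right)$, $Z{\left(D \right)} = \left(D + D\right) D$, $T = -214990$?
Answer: $104520$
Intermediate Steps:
$Z{\left(D \right)} = 2 D^{2}$ ($Z{\left(D \right)} = 2 D D = 2 D^{2}$)
$m = -16$ ($m = - \frac{2 \cdot 8^{2}}{8} = - \frac{2 \cdot 64}{8} = \left(- \frac{1}{8}\right) 128 = -16$)
$d{\left(C \right)} = 118470 + 718 C$ ($d{\left(C \right)} = - 2 \left(\left(-7\right)^{3} - 16\right) \left(C + 165\right) = - 2 \left(-343 - 16\right) \left(165 + C\right) = - 2 \left(- 359 \left(165 + C\right)\right) = - 2 \left(-59235 - 359 C\right) = 118470 + 718 C$)
$T - d{\left(-610 \right)} = -214990 - \left(118470 + 718 \left(-610\right)\right) = -214990 - \left(118470 - 437980\right) = -214990 - -319510 = -214990 + 319510 = 104520$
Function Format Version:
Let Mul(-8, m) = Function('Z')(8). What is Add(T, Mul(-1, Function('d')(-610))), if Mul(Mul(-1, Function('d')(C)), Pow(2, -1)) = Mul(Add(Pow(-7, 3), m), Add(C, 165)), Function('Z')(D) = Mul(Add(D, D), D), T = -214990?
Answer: 104520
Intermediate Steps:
Function('Z')(D) = Mul(2, Pow(D, 2)) (Function('Z')(D) = Mul(Mul(2, D), D) = Mul(2, Pow(D, 2)))
m = -16 (m = Mul(Rational(-1, 8), Mul(2, Pow(8, 2))) = Mul(Rational(-1, 8), Mul(2, 64)) = Mul(Rational(-1, 8), 128) = -16)
Function('d')(C) = Add(118470, Mul(718, C)) (Function('d')(C) = Mul(-2, Mul(Add(Pow(-7, 3), -16), Add(C, 165))) = Mul(-2, Mul(Add(-343, -16), Add(165, C))) = Mul(-2, Mul(-359, Add(165, C))) = Mul(-2, Add(-59235, Mul(-359, C))) = Add(118470, Mul(718, C)))
Add(T, Mul(-1, Function('d')(-610))) = Add(-214990, Mul(-1, Add(118470, Mul(718, -610)))) = Add(-214990, Mul(-1, Add(118470, -437980))) = Add(-214990, Mul(-1, -319510)) = Add(-214990, 319510) = 104520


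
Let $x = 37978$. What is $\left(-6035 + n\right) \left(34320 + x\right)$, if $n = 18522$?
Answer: $902785126$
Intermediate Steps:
$\left(-6035 + n\right) \left(34320 + x\right) = \left(-6035 + 18522\right) \left(34320 + 37978\right) = 12487 \cdot 72298 = 902785126$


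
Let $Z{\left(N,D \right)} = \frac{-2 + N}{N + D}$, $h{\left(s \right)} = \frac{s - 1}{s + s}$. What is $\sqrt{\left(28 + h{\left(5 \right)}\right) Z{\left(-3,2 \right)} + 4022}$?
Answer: $2 \sqrt{1041} \approx 64.529$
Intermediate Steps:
$h{\left(s \right)} = \frac{-1 + s}{2 s}$
$Z{\left(N,D \right)} = \frac{-2 + N}{D + N}$
$\sqrt{\left(28 + h{\left(5 \right)}\right) Z{\left(-3,2 \right)} + 4022} = \sqrt{\left(28 + \frac{-1 + 5}{2 \cdot 5}\right) \frac{-2 - 3}{2 - 3} + 4022} = \sqrt{\left(28 + \frac{1}{2} \cdot \frac{1}{5} \cdot 4\right) \frac{1}{-1} \left(-5\right) + 4022} = \sqrt{\left(28 + \frac{2}{5}\right) \left(\left(-1\right) \left(-5\right)\right) + 4022} = \sqrt{\frac{142}{5} \cdot 5 + 4022} = \sqrt{142 + 4022} = \sqrt{4164} = 2 \sqrt{1041}$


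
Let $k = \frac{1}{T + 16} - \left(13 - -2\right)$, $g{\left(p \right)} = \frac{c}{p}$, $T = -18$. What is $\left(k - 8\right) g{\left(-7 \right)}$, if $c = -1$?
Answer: $- \frac{47}{14} \approx -3.3571$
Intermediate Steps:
$g{\left(p \right)} = - \frac{1}{p}$
$k = - \frac{31}{2}$ ($k = \frac{1}{-18 + 16} - \left(13 - -2\right) = \frac{1}{-2} - \left(13 + 2\right) = - \frac{1}{2} - 15 = - \frac{31}{2} \approx -15.5$)
$\left(k - 8\right) g{\left(-7 \right)} = \left(- \frac{31}{2} - 8\right) \left(- \frac{1}{-7}\right) = - \frac{47 \left(\left(-1\right) \left(- \frac{1}{7}\right)\right)}{2} = \left(- \frac{47}{2}\right) \frac{1}{7} = - \frac{47}{14}$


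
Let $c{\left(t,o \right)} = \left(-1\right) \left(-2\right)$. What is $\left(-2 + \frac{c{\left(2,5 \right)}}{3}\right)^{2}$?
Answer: $\frac{16}{9} \approx 1.7778$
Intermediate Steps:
$c{\left(t,o \right)} = 2$
$\left(-2 + \frac{c{\left(2,5 \right)}}{3}\right)^{2} = \left(-2 + \frac{2}{3}\right)^{2} = \left(- \frac{4}{3}\right)^{2} = \frac{16}{9}$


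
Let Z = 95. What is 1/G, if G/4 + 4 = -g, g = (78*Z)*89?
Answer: -1/2637976 ≈ -3.7908e-7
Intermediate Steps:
g = 659490 (g = (78*95)*89 = 7410*89 = 659490)
G = -2637976 (G = -16 + 4*(-1*659490) = -16 + 4*(-659490) = -16 - 2637960 = -2637976)
1/G = 1/(-2637976) = -1/2637976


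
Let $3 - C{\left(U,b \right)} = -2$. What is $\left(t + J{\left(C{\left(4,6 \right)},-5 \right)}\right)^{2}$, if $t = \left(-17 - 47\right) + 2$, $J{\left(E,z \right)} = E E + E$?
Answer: $1024$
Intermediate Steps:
$C{\left(U,b \right)} = 5$ ($C{\left(U,b \right)} = 3 - -2 = 3 + 2 = 5$)
$J{\left(E,z \right)} = E + E^{2}$ ($J{\left(E,z \right)} = E^{2} + E = E + E^{2}$)
$t = -62$ ($t = -64 + 2 = -62$)
$\left(t + J{\left(C{\left(4,6 \right)},-5 \right)}\right)^{2} = \left(-62 + 5 \left(1 + 5\right)\right)^{2} = \left(-62 + 5 \cdot 6\right)^{2} = \left(-62 + 30\right)^{2} = \left(-32\right)^{2} = 1024$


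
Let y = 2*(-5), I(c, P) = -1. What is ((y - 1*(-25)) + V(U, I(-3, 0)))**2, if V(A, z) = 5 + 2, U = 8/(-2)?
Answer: 484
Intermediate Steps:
U = -4 (U = 8*(-1/2) = -4)
y = -10
V(A, z) = 7
((y - 1*(-25)) + V(U, I(-3, 0)))**2 = ((-10 - 1*(-25)) + 7)**2 = ((-10 + 25) + 7)**2 = (15 + 7)**2 = 22**2 = 484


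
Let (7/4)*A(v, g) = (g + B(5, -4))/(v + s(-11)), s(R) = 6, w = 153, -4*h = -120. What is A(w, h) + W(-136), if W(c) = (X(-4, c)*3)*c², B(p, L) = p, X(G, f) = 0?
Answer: 20/159 ≈ 0.12579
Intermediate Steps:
h = 30 (h = -¼*(-120) = 30)
A(v, g) = 4*(5 + g)/(7*(6 + v)) (A(v, g) = 4*((g + 5)/(v + 6))/7 = 4*((5 + g)/(6 + v))/7 = 4*(5 + g)/(7*(6 + v)))
W(c) = 0 (W(c) = (0*3)*c² = 0*c² = 0)
A(w, h) + W(-136) = 4*(5 + 30)/(7*(6 + 153)) + 0 = (4/7)*35/159 + 0 = (4/7)*(1/159)*35 + 0 = 20/159 + 0 = 20/159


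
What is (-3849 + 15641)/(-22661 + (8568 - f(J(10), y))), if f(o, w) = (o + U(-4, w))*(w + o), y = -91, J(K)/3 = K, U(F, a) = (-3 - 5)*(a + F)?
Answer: 11792/34097 ≈ 0.34584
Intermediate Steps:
U(F, a) = -8*F - 8*a (U(F, a) = -8*(F + a) = -8*F - 8*a)
J(K) = 3*K
f(o, w) = (o + w)*(32 + o - 8*w) (f(o, w) = (o + (-8*(-4) - 8*w))*(w + o) = (o + (32 - 8*w))*(o + w) = (32 + o - 8*w)*(o + w) = (o + w)*(32 + o - 8*w))
(-3849 + 15641)/(-22661 + (8568 - f(J(10), y))) = (-3849 + 15641)/(-22661 + (8568 - ((3*10)**2 + (3*10)*(-91) - 8*3*10*(-4 - 91) - 8*(-91)*(-4 - 91)))) = 11792/(-22661 + (8568 - (30**2 + 30*(-91) - 8*30*(-95) - 8*(-91)*(-95)))) = 11792/(-22661 + (8568 - (900 - 2730 + 22800 - 69160))) = 11792/(-22661 + (8568 - 1*(-48190))) = 11792/(-22661 + (8568 + 48190)) = 11792/(-22661 + 56758) = 11792/34097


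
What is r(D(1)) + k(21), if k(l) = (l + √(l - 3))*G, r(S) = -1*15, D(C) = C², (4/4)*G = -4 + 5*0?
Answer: -99 - 12*√2 ≈ -115.97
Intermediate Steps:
G = -4 (G = -4 + 5*0 = -4 + 0 = -4)
r(S) = -15
k(l) = -4*l - 4*√(-3 + l) (k(l) = (l + √(l - 3))*(-4) = (l + √(-3 + l))*(-4) = -4*l - 4*√(-3 + l))
r(D(1)) + k(21) = -15 + (-4*21 - 4*√(-3 + 21)) = -15 + (-84 - 12*√2) = -99 - 12*√2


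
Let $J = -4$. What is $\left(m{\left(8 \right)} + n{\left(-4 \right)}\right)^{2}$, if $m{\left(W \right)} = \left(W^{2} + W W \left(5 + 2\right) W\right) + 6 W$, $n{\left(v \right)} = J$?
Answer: $13630864$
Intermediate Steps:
$n{\left(v \right)} = -4$
$m{\left(W \right)} = W^{2} + 6 W + 7 W^{3}$ ($m{\left(W \right)} = \left(W^{2} + W^{2} \cdot 7 W\right) + 6 W = \left(W^{2} + 7 W^{2} W\right) + 6 W = \left(W^{2} + 7 W^{3}\right) + 6 W = W^{2} + 6 W + 7 W^{3}$)
$\left(m{\left(8 \right)} + n{\left(-4 \right)}\right)^{2} = \left(8 \left(6 + 8 + 7 \cdot 8^{2}\right) - 4\right)^{2} = \left(8 \left(6 + 8 + 7 \cdot 64\right) - 4\right)^{2} = \left(8 \left(6 + 8 + 448\right) - 4\right)^{2} = \left(8 \cdot 462 - 4\right)^{2} = \left(3696 - 4\right)^{2} = 3692^{2} = 13630864$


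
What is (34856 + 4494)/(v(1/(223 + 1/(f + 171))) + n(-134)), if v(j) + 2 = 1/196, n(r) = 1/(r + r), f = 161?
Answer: -258372100/13123 ≈ -19689.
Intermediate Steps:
n(r) = 1/(2*r)
v(j) = -391/196 (v(j) = -2 + 1/196 = -391/196)
(34856 + 4494)/(v(1/(223 + 1/(f + 171))) + n(-134)) = (34856 + 4494)/(-391/196 + (½)/(-134)) = 39350/(-391/196 + (½)*(-1/134)) = 39350/(-391/196 - 1/268) = 39350/(-13123/6566) = 39350*(-6566/13123) = -258372100/13123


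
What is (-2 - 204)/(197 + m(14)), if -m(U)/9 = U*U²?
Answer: 206/24499 ≈ 0.0084085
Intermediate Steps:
m(U) = -9*U³ (m(U) = -9*U*U² = -9*U³)
(-2 - 204)/(197 + m(14)) = (-2 - 204)/(197 - 9*14³) = -206/(197 - 9*2744) = -206/(197 - 24696) = -206/(-24499) = -206*(-1/24499) = 206/24499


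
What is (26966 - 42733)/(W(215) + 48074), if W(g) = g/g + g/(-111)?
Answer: -1750137/5336110 ≈ -0.32798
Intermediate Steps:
W(g) = 1 - g/111 (W(g) = 1 + g*(-1/111) = 1 - g/111)
(26966 - 42733)/(W(215) + 48074) = (26966 - 42733)/((1 - 1/111*215) + 48074) = -15767/((1 - 215/111) + 48074) = -15767/(-104/111 + 48074) = -15767/5336110/111 = -15767*111/5336110 = -1750137/5336110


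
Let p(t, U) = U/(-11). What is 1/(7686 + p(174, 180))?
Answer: 11/84366 ≈ 0.00013038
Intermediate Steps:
p(t, U) = -U/11
1/(7686 + p(174, 180)) = 1/(7686 - 1/11*180) = 1/(7686 - 180/11) = 1/(84366/11) = 11/84366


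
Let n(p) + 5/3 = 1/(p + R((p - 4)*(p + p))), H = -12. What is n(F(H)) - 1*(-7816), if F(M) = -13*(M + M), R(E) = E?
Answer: 1504290425/192504 ≈ 7814.3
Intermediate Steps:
F(M) = -26*M
n(p) = -5/3 + 1/(p + 2*p*(-4 + p)) (n(p) = -5/3 + 1/(p + (p - 4)*(p + p)) = -5/3 + 1/(p + (-4 + p)*(2*p)) = -5/3 + 1/(p + 2*p*(-4 + p)))
n(F(H)) - 1*(-7816) = (3 - 10*(-26*(-12))² + 35*(-26*(-12)))/(3*((-26*(-12)))*(-7 + 2*(-26*(-12)))) - 1*(-7816) = (⅓)*(3 - 10*312² + 35*312)/(312*(-7 + 2*312)) + 7816 = (⅓)*(1/312)*(3 - 10*97344 + 10920)/(-7 + 624) + 7816 = (⅓)*(1/312)*(3 - 973440 + 10920)/617 + 7816 = (⅓)*(1/312)*(1/617)*(-962517) + 7816 = -320839/192504 + 7816 = 1504290425/192504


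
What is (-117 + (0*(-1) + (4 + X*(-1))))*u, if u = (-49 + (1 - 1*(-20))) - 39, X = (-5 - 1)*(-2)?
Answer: 8375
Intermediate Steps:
X = 12 (X = -6*(-2) = 12)
u = -67 (u = (-49 + (1 + 20)) - 39 = (-49 + 21) - 39 = -28 - 39 = -67)
(-117 + (0*(-1) + (4 + X*(-1))))*u = (-117 + (0*(-1) + (4 + 12*(-1))))*(-67) = (-117 + (0 + (4 - 12)))*(-67) = (-117 + (0 - 8))*(-67) = (-117 - 8)*(-67) = -125*(-67) = 8375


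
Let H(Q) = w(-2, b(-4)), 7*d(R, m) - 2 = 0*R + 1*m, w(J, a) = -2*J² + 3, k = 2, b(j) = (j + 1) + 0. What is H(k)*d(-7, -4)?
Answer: 10/7 ≈ 1.4286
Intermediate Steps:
b(j) = 1 + j (b(j) = (1 + j) + 0 = 1 + j)
w(J, a) = 3 - 2*J²
d(R, m) = 2/7 + m/7 (d(R, m) = 2/7 + (0*R + 1*m)/7 = 2/7 + (0 + m)/7 = 2/7 + m/7)
H(Q) = -5 (H(Q) = 3 - 2*(-2)² = 3 - 2*4 = 3 - 8 = -5)
H(k)*d(-7, -4) = -5*(2/7 + (⅐)*(-4)) = -5*(2/7 - 4/7) = -5*(-2/7) = 10/7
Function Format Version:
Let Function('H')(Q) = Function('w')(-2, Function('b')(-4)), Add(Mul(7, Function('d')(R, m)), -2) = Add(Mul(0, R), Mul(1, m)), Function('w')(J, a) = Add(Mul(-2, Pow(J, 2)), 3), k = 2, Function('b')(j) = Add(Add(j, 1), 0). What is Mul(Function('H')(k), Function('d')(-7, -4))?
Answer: Rational(10, 7) ≈ 1.4286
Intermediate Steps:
Function('b')(j) = Add(1, j) (Function('b')(j) = Add(Add(1, j), 0) = Add(1, j))
Function('w')(J, a) = Add(3, Mul(-2, Pow(J, 2)))
Function('d')(R, m) = Add(Rational(2, 7), Mul(Rational(1, 7), m)) (Function('d')(R, m) = Add(Rational(2, 7), Mul(Rational(1, 7), Add(Mul(0, R), Mul(1, m)))) = Add(Rational(2, 7), Mul(Rational(1, 7), Add(0, m))) = Add(Rational(2, 7), Mul(Rational(1, 7), m)))
Function('H')(Q) = -5 (Function('H')(Q) = Add(3, Mul(-2, Pow(-2, 2))) = Add(3, Mul(-2, 4)) = Add(3, -8) = -5)
Mul(Function('H')(k), Function('d')(-7, -4)) = Mul(-5, Add(Rational(2, 7), Mul(Rational(1, 7), -4))) = Mul(-5, Add(Rational(2, 7), Rational(-4, 7))) = Mul(-5, Rational(-2, 7)) = Rational(10, 7)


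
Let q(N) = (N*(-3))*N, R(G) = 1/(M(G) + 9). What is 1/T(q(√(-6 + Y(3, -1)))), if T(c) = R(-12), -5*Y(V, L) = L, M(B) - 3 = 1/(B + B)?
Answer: 287/24 ≈ 11.958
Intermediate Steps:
M(B) = 3 + 1/(2*B) (M(B) = 3 + 1/(B + B) = 3 + 1/(2*B))
R(G) = 1/(12 + 1/(2*G)) (R(G) = 1/((3 + 1/(2*G)) + 9) = 1/(12 + 1/(2*G)))
Y(V, L) = -L/5
q(N) = -3*N² (q(N) = (-3*N)*N = -3*N²)
T(c) = 24/287 (T(c) = 2*(-12)/(1 + 24*(-12)) = 2*(-12)/(1 - 288) = 2*(-12)/(-287) = 2*(-12)*(-1/287) = 24/287)
1/T(q(√(-6 + Y(3, -1)))) = 1/(24/287) = 287/24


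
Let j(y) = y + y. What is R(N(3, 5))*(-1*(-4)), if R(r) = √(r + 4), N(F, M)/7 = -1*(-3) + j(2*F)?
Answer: 4*√109 ≈ 41.761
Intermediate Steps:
j(y) = 2*y
N(F, M) = 21 + 28*F (N(F, M) = 7*(-1*(-3) + 2*(2*F)) = 7*(3 + 4*F) = 21 + 28*F)
R(r) = √(4 + r)
R(N(3, 5))*(-1*(-4)) = √(4 + (21 + 28*3))*(-1*(-4)) = √(4 + (21 + 84))*4 = √(4 + 105)*4 = √109*4 = 4*√109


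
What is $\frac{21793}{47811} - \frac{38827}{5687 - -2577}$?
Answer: $- \frac{1676260345}{395110104} \approx -4.2425$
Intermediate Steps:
$\frac{21793}{47811} - \frac{38827}{5687 - -2577} = 21793 \cdot \frac{1}{47811} - \frac{38827}{5687 + 2577} = \frac{21793}{47811} - \frac{38827}{8264} = - \frac{1676260345}{395110104}$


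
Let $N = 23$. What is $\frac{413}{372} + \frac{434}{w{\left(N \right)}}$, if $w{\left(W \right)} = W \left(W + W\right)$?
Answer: $\frac{299201}{196788} \approx 1.5204$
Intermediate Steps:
$w{\left(W \right)} = 2 W^{2}$ ($w{\left(W \right)} = W 2 W = 2 W^{2}$)
$\frac{413}{372} + \frac{434}{w{\left(N \right)}} = \frac{413}{372} + \frac{434}{2 \cdot 23^{2}} = 413 \cdot \frac{1}{372} + \frac{434}{2 \cdot 529} = \frac{413}{372} + \frac{434}{1058} = \frac{413}{372} + 434 \cdot \frac{1}{1058} = \frac{413}{372} + \frac{217}{529} = \frac{299201}{196788}$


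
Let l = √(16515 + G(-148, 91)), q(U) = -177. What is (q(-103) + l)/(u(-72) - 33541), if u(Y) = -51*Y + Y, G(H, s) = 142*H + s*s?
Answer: 177/29941 - 6*√105/29941 ≈ 0.0038582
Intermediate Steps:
G(H, s) = s² + 142*H (G(H, s) = 142*H + s² = s² + 142*H)
u(Y) = -50*Y
l = 6*√105 (l = √(16515 + (91² + 142*(-148))) = √(16515 + (8281 - 21016)) = √(16515 - 12735) = √3780 = 6*√105 ≈ 61.482)
(q(-103) + l)/(u(-72) - 33541) = (-177 + 6*√105)/(-50*(-72) - 33541) = (-177 + 6*√105)/(3600 - 33541) = (-177 + 6*√105)/(-29941) = (-177 + 6*√105)*(-1/29941) = 177/29941 - 6*√105/29941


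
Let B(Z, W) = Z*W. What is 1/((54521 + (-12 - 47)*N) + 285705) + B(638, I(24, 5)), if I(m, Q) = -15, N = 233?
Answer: -3124404029/326479 ≈ -9570.0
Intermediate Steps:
B(Z, W) = W*Z
1/((54521 + (-12 - 47)*N) + 285705) + B(638, I(24, 5)) = 1/((54521 + (-12 - 47)*233) + 285705) - 15*638 = 1/((54521 - 59*233) + 285705) - 9570 = 1/((54521 - 13747) + 285705) - 9570 = 1/(40774 + 285705) - 9570 = 1/326479 - 9570 = -3124404029/326479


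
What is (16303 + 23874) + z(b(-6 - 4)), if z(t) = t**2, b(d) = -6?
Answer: 40213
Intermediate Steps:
(16303 + 23874) + z(b(-6 - 4)) = (16303 + 23874) + (-6)**2 = 40177 + 36 = 40213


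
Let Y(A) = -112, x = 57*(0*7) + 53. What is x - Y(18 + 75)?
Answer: 165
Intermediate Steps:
x = 53 (x = 57*0 + 53 = 0 + 53 = 53)
x - Y(18 + 75) = 53 - 1*(-112) = 53 + 112 = 165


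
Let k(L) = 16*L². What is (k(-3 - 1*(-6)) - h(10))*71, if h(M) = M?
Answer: 9514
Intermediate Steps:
(k(-3 - 1*(-6)) - h(10))*71 = (16*(-3 - 1*(-6))² - 1*10)*71 = (16*(-3 + 6)² - 10)*71 = (16*3² - 10)*71 = (16*9 - 10)*71 = (144 - 10)*71 = 134*71 = 9514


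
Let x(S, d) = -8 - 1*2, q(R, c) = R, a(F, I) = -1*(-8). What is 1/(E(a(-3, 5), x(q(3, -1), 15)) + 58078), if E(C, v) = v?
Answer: 1/58068 ≈ 1.7221e-5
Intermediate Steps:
a(F, I) = 8
x(S, d) = -10 (x(S, d) = -8 - 2 = -10)
1/(E(a(-3, 5), x(q(3, -1), 15)) + 58078) = 1/(-10 + 58078) = 1/58068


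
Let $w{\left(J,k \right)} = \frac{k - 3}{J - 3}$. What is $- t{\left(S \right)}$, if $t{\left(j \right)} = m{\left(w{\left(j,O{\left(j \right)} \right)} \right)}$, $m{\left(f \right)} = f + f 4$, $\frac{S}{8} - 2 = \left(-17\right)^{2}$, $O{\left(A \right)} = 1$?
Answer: $\frac{2}{465} \approx 0.0043011$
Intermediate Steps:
$S = 2328$ ($S = 16 + 8 \left(-17\right)^{2} = 16 + 8 \cdot 289 = 16 + 2312 = 2328$)
$w{\left(J,k \right)} = \frac{-3 + k}{-3 + J}$
$m{\left(f \right)} = 5 f$ ($m{\left(f \right)} = f + 4 f = 5 f$)
$t{\left(j \right)} = - \frac{10}{-3 + j}$ ($t{\left(j \right)} = 5 \frac{-3 + 1}{-3 + j} = 5 \frac{1}{-3 + j} \left(-2\right) = 5 \left(- \frac{2}{-3 + j}\right) = - \frac{10}{-3 + j}$)
$- t{\left(S \right)} = - \frac{-10}{-3 + 2328} = - \frac{-10}{2325} = \left(-1\right) \left(- \frac{2}{465}\right) = \frac{2}{465}$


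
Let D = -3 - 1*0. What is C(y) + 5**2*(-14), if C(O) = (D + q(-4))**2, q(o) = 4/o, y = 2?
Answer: -334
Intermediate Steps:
D = -3 (D = -3 + 0 = -3)
C(O) = 16 (C(O) = (-3 + 4/(-4))**2 = (-3 + 4*(-1/4))**2 = (-3 - 1)**2 = (-4)**2 = 16)
C(y) + 5**2*(-14) = 16 + 5**2*(-14) = 16 + 25*(-14) = 16 - 350 = -334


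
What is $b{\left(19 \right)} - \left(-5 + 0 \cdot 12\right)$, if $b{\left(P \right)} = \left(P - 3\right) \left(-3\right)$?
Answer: $-43$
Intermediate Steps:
$b{\left(P \right)} = 9 - 3 P$ ($b{\left(P \right)} = \left(-3 + P\right) \left(-3\right) = 9 - 3 P$)
$b{\left(19 \right)} - \left(-5 + 0 \cdot 12\right) = \left(9 - 57\right) - \left(-5 + 0 \cdot 12\right) = \left(9 - 57\right) - \left(-5 + 0\right) = -48 - -5 = -48 + 5 = -43$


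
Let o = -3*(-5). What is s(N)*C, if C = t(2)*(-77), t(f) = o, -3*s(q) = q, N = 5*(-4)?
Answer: -7700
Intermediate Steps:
N = -20
s(q) = -q/3
o = 15
t(f) = 15
C = -1155 (C = 15*(-77) = -1155)
s(N)*C = -1/3*(-20)*(-1155) = (20/3)*(-1155) = -7700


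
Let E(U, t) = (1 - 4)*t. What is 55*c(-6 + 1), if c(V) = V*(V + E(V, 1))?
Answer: 2200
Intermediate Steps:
E(U, t) = -3*t
c(V) = V*(-3 + V) (c(V) = V*(V - 3*1) = V*(V - 3) = V*(-3 + V))
55*c(-6 + 1) = 55*((-6 + 1)*(-3 + (-6 + 1))) = 55*(-5*(-3 - 5)) = 55*(-5*(-8)) = 55*40 = 2200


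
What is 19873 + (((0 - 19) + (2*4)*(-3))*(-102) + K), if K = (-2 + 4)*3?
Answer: 24265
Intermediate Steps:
K = 6 (K = 2*3 = 6)
19873 + (((0 - 19) + (2*4)*(-3))*(-102) + K) = 19873 + (((0 - 19) + (2*4)*(-3))*(-102) + 6) = 19873 + ((-19 + 8*(-3))*(-102) + 6) = 19873 + ((-19 - 24)*(-102) + 6) = 19873 + (-43*(-102) + 6) = 19873 + (4386 + 6) = 19873 + 4392 = 24265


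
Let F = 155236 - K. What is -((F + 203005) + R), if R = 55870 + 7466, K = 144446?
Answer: -277131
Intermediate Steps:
R = 63336
F = 10790 (F = 155236 - 1*144446 = 155236 - 144446 = 10790)
-((F + 203005) + R) = -((10790 + 203005) + 63336) = -(213795 + 63336) = -1*277131 = -277131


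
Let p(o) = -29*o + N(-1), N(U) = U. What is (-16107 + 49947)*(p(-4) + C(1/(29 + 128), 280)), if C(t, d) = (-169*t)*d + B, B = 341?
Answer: 821364480/157 ≈ 5.2316e+6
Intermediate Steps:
C(t, d) = 341 - 169*d*t (C(t, d) = (-169*t)*d + 341 = -169*d*t + 341 = 341 - 169*d*t)
p(o) = -1 - 29*o (p(o) = -29*o - 1 = -1 - 29*o)
(-16107 + 49947)*(p(-4) + C(1/(29 + 128), 280)) = (-16107 + 49947)*((-1 - 29*(-4)) + (341 - 169*280/(29 + 128))) = 33840*((-1 + 116) + (341 - 169*280/157)) = 33840*(115 + (341 - 169*280*1/157)) = 33840*(115 + (341 - 47320/157)) = 33840*(115 + 6217/157) = 33840*(24272/157) = 821364480/157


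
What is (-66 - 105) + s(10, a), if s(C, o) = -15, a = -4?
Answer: -186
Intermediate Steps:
(-66 - 105) + s(10, a) = (-66 - 105) - 15 = -171 - 15 = -186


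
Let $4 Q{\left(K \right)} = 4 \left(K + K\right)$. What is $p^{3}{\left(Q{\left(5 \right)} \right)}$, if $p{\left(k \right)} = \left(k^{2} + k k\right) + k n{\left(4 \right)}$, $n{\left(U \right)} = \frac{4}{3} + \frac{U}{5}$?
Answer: $\frac{292754944}{27} \approx 1.0843 \cdot 10^{7}$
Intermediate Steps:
$n{\left(U \right)} = \frac{4}{3} + \frac{U}{5}$ ($n{\left(U \right)} = 4 \cdot \frac{1}{3} + U \frac{1}{5} = \frac{4}{3} + \frac{U}{5}$)
$Q{\left(K \right)} = 2 K$ ($Q{\left(K \right)} = \frac{4 \left(K + K\right)}{4} = \frac{4 \cdot 2 K}{4} = \frac{8 K}{4} = 2 K$)
$p{\left(k \right)} = 2 k^{2} + \frac{32 k}{15}$ ($p{\left(k \right)} = \left(k^{2} + k k\right) + k \left(\frac{4}{3} + \frac{1}{5} \cdot 4\right) = \left(k^{2} + k^{2}\right) + k \left(\frac{4}{3} + \frac{4}{5}\right) = 2 k^{2} + k \frac{32}{15} = 2 k^{2} + \frac{32 k}{15}$)
$p^{3}{\left(Q{\left(5 \right)} \right)} = \left(\frac{2 \cdot 2 \cdot 5 \left(16 + 15 \cdot 2 \cdot 5\right)}{15}\right)^{3} = \left(\frac{2}{15} \cdot 10 \left(16 + 15 \cdot 10\right)\right)^{3} = \left(\frac{2}{15} \cdot 10 \left(16 + 150\right)\right)^{3} = \left(\frac{2}{15} \cdot 10 \cdot 166\right)^{3} = \left(\frac{664}{3}\right)^{3} = \frac{292754944}{27}$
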